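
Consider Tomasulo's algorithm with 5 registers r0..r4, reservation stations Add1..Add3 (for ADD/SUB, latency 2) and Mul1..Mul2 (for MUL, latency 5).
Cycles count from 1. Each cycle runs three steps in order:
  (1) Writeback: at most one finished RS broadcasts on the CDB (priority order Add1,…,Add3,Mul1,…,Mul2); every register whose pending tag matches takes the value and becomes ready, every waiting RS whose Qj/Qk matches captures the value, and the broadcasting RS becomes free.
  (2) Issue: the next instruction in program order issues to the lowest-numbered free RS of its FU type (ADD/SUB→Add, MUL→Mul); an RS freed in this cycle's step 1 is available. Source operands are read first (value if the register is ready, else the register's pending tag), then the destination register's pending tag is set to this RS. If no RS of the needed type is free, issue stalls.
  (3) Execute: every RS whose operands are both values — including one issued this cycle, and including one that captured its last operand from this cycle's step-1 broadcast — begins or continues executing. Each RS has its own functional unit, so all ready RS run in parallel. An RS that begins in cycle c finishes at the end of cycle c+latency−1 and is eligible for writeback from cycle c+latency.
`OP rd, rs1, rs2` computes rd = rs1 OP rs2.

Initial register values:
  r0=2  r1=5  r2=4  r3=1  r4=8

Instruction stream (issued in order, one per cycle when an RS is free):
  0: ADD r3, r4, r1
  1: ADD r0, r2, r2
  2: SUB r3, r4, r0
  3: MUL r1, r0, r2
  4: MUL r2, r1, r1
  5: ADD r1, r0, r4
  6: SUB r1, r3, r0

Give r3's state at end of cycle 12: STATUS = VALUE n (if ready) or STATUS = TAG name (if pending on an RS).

c1: issue ADD r3<-Add1 | r0:2,r1:5,r2:4,r3:Add1,r4:8
c2: issue ADD r0<-Add2 | r0:Add2,r1:5,r2:4,r3:Add1,r4:8
c3: CDB Add1=13; issue SUB r3<-Add1 | r0:Add2,r1:5,r2:4,r3:Add1,r4:8
c4: CDB Add2=8; issue MUL r1<-Mul1 | r0:8,r1:Mul1,r2:4,r3:Add1,r4:8
c5: issue MUL r2<-Mul2 | r0:8,r1:Mul1,r2:Mul2,r3:Add1,r4:8
c6: CDB Add1=0; issue ADD r1<-Add1 | r0:8,r1:Add1,r2:Mul2,r3:0,r4:8
c7: issue SUB r1<-Add2 | r0:8,r1:Add2,r2:Mul2,r3:0,r4:8
c8: CDB Add1=16 | r0:8,r1:Add2,r2:Mul2,r3:0,r4:8
c9: CDB Add2=-8 | r0:8,r1:-8,r2:Mul2,r3:0,r4:8
c10: CDB Mul1=32 | r0:8,r1:-8,r2:Mul2,r3:0,r4:8
c11: - | r0:8,r1:-8,r2:Mul2,r3:0,r4:8
c12: - | r0:8,r1:-8,r2:Mul2,r3:0,r4:8

STATUS = VALUE 0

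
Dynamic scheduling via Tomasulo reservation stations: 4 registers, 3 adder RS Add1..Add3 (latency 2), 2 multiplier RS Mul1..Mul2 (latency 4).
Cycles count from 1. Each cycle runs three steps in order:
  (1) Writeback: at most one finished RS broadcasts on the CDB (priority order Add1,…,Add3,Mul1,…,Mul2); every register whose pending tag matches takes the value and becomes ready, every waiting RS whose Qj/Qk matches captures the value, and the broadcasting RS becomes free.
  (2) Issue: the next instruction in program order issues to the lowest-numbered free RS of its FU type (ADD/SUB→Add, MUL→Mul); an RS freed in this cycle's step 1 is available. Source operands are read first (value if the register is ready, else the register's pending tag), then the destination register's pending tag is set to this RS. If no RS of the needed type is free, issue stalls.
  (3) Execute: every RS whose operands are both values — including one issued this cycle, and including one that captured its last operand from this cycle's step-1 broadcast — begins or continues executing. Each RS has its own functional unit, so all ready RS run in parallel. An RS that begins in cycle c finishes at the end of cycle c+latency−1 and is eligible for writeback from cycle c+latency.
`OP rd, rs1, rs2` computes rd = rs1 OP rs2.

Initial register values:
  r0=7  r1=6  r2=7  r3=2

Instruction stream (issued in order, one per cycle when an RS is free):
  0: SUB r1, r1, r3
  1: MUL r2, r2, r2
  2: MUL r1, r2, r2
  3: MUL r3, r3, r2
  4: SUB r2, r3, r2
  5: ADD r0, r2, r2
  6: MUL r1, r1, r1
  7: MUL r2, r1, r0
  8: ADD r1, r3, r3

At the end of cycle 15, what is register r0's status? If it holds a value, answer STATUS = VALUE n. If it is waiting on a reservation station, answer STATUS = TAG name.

c1: issue SUB r1<-Add1 | r0:7,r1:Add1,r2:7,r3:2
c2: issue MUL r2<-Mul1 | r0:7,r1:Add1,r2:Mul1,r3:2
c3: CDB Add1=4; issue MUL r1<-Mul2 | r0:7,r1:Mul2,r2:Mul1,r3:2
c4: stall | r0:7,r1:Mul2,r2:Mul1,r3:2
c5: stall | r0:7,r1:Mul2,r2:Mul1,r3:2
c6: CDB Mul1=49; issue MUL r3<-Mul1 | r0:7,r1:Mul2,r2:49,r3:Mul1
c7: issue SUB r2<-Add1 | r0:7,r1:Mul2,r2:Add1,r3:Mul1
c8: issue ADD r0<-Add2 | r0:Add2,r1:Mul2,r2:Add1,r3:Mul1
c9: stall | r0:Add2,r1:Mul2,r2:Add1,r3:Mul1
c10: CDB Mul1=98; issue MUL r1<-Mul1 | r0:Add2,r1:Mul1,r2:Add1,r3:98
c11: CDB Mul2=2401; issue MUL r2<-Mul2 | r0:Add2,r1:Mul1,r2:Mul2,r3:98
c12: CDB Add1=49; issue ADD r1<-Add1 | r0:Add2,r1:Add1,r2:Mul2,r3:98
c13: - | r0:Add2,r1:Add1,r2:Mul2,r3:98
c14: CDB Add1=196 | r0:Add2,r1:196,r2:Mul2,r3:98
c15: CDB Add2=98 | r0:98,r1:196,r2:Mul2,r3:98

STATUS = VALUE 98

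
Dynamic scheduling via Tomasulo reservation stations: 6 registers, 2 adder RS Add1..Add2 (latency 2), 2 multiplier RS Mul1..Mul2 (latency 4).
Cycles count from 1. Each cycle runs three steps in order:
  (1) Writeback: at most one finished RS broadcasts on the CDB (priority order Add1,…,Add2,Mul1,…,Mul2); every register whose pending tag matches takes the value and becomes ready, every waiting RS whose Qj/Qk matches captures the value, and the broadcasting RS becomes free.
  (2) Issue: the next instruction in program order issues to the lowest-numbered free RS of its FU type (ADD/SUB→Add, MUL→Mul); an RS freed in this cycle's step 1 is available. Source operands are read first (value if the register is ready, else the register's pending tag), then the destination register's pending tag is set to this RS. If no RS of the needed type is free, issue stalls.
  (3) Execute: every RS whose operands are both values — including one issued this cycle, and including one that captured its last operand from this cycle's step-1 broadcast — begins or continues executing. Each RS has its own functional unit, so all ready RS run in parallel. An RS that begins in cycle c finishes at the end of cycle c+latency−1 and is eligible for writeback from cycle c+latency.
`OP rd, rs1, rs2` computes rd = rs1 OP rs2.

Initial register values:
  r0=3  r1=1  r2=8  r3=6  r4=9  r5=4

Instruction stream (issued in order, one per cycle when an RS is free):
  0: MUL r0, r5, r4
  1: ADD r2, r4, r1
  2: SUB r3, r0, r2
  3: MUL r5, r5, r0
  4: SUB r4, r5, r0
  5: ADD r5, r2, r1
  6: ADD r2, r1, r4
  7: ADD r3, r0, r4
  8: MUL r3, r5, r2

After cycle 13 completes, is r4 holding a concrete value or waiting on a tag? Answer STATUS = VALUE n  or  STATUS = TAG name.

cycle 1: issue MUL r0<-Mul1 // r0:Mul1,r1:1,r2:8,r3:6,r4:9,r5:4
cycle 2: issue ADD r2<-Add1 // r0:Mul1,r1:1,r2:Add1,r3:6,r4:9,r5:4
cycle 3: issue SUB r3<-Add2 // r0:Mul1,r1:1,r2:Add1,r3:Add2,r4:9,r5:4
cycle 4: CDB Add1=10; issue MUL r5<-Mul2 // r0:Mul1,r1:1,r2:10,r3:Add2,r4:9,r5:Mul2
cycle 5: CDB Mul1=36; issue SUB r4<-Add1 // r0:36,r1:1,r2:10,r3:Add2,r4:Add1,r5:Mul2
cycle 6: stall // r0:36,r1:1,r2:10,r3:Add2,r4:Add1,r5:Mul2
cycle 7: CDB Add2=26; issue ADD r5<-Add2 // r0:36,r1:1,r2:10,r3:26,r4:Add1,r5:Add2
cycle 8: stall // r0:36,r1:1,r2:10,r3:26,r4:Add1,r5:Add2
cycle 9: CDB Add2=11; issue ADD r2<-Add2 // r0:36,r1:1,r2:Add2,r3:26,r4:Add1,r5:11
cycle 10: CDB Mul2=144; stall // r0:36,r1:1,r2:Add2,r3:26,r4:Add1,r5:11
cycle 11: stall // r0:36,r1:1,r2:Add2,r3:26,r4:Add1,r5:11
cycle 12: CDB Add1=108; issue ADD r3<-Add1 // r0:36,r1:1,r2:Add2,r3:Add1,r4:108,r5:11
cycle 13: issue MUL r3<-Mul1 // r0:36,r1:1,r2:Add2,r3:Mul1,r4:108,r5:11

STATUS = VALUE 108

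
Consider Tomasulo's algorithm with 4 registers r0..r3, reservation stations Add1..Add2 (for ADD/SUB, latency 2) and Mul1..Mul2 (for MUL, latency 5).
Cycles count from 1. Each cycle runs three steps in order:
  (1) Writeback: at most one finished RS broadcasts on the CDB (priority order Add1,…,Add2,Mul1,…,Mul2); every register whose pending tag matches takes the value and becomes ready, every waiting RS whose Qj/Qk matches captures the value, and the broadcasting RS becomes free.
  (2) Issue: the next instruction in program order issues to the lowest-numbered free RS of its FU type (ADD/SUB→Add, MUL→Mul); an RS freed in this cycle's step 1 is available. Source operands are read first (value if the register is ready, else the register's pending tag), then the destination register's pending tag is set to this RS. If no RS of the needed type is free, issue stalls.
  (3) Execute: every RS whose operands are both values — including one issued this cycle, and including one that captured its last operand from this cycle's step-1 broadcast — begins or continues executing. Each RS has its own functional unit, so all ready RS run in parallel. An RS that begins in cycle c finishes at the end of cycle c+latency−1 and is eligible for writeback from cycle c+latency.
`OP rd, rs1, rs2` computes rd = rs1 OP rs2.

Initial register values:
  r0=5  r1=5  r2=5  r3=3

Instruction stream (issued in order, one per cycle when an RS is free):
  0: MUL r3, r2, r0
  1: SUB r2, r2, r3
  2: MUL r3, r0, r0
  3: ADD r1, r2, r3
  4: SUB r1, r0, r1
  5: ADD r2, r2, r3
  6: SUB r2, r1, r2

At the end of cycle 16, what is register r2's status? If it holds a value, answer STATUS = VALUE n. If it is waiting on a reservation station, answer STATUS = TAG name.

STATUS = VALUE -5

cycle 1: issue MUL r3<-Mul1 // r0:5,r1:5,r2:5,r3:Mul1
cycle 2: issue SUB r2<-Add1 // r0:5,r1:5,r2:Add1,r3:Mul1
cycle 3: issue MUL r3<-Mul2 // r0:5,r1:5,r2:Add1,r3:Mul2
cycle 4: issue ADD r1<-Add2 // r0:5,r1:Add2,r2:Add1,r3:Mul2
cycle 5: stall // r0:5,r1:Add2,r2:Add1,r3:Mul2
cycle 6: CDB Mul1=25; stall // r0:5,r1:Add2,r2:Add1,r3:Mul2
cycle 7: stall // r0:5,r1:Add2,r2:Add1,r3:Mul2
cycle 8: CDB Add1=-20; issue SUB r1<-Add1 // r0:5,r1:Add1,r2:-20,r3:Mul2
cycle 9: CDB Mul2=25; stall // r0:5,r1:Add1,r2:-20,r3:25
cycle 10: stall // r0:5,r1:Add1,r2:-20,r3:25
cycle 11: CDB Add2=5; issue ADD r2<-Add2 // r0:5,r1:Add1,r2:Add2,r3:25
cycle 12: stall // r0:5,r1:Add1,r2:Add2,r3:25
cycle 13: CDB Add1=0; issue SUB r2<-Add1 // r0:5,r1:0,r2:Add1,r3:25
cycle 14: CDB Add2=5 // r0:5,r1:0,r2:Add1,r3:25
cycle 15: - // r0:5,r1:0,r2:Add1,r3:25
cycle 16: CDB Add1=-5 // r0:5,r1:0,r2:-5,r3:25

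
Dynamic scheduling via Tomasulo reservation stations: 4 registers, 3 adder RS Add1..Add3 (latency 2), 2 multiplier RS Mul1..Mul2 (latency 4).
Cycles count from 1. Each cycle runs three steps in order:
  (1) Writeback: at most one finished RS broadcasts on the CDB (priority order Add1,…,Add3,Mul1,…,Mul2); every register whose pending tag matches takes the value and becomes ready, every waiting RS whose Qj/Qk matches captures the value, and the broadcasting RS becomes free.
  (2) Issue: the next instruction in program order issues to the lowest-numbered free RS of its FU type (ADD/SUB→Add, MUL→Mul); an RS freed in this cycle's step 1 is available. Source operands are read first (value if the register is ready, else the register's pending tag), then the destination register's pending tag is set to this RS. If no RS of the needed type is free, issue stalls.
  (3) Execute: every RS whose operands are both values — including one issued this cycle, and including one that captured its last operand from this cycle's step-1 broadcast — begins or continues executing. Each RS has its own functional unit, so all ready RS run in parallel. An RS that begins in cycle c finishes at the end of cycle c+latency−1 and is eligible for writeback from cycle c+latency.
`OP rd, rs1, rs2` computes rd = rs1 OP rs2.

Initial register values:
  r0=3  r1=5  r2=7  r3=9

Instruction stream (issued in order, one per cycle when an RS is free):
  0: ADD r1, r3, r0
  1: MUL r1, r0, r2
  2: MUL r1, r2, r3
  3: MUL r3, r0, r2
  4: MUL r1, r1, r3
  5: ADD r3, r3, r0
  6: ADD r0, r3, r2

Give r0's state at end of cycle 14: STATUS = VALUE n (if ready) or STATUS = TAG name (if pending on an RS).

STATUS = VALUE 31

  c1: issue ADD r1<-Add1  regs: r0:3,r1:Add1,r2:7,r3:9
  c2: issue MUL r1<-Mul1  regs: r0:3,r1:Mul1,r2:7,r3:9
  c3: CDB Add1=12; issue MUL r1<-Mul2  regs: r0:3,r1:Mul2,r2:7,r3:9
  c4: stall  regs: r0:3,r1:Mul2,r2:7,r3:9
  c5: stall  regs: r0:3,r1:Mul2,r2:7,r3:9
  c6: CDB Mul1=21; issue MUL r3<-Mul1  regs: r0:3,r1:Mul2,r2:7,r3:Mul1
  c7: CDB Mul2=63; issue MUL r1<-Mul2  regs: r0:3,r1:Mul2,r2:7,r3:Mul1
  c8: issue ADD r3<-Add1  regs: r0:3,r1:Mul2,r2:7,r3:Add1
  c9: issue ADD r0<-Add2  regs: r0:Add2,r1:Mul2,r2:7,r3:Add1
  c10: CDB Mul1=21  regs: r0:Add2,r1:Mul2,r2:7,r3:Add1
  c11: -  regs: r0:Add2,r1:Mul2,r2:7,r3:Add1
  c12: CDB Add1=24  regs: r0:Add2,r1:Mul2,r2:7,r3:24
  c13: -  regs: r0:Add2,r1:Mul2,r2:7,r3:24
  c14: CDB Add2=31  regs: r0:31,r1:Mul2,r2:7,r3:24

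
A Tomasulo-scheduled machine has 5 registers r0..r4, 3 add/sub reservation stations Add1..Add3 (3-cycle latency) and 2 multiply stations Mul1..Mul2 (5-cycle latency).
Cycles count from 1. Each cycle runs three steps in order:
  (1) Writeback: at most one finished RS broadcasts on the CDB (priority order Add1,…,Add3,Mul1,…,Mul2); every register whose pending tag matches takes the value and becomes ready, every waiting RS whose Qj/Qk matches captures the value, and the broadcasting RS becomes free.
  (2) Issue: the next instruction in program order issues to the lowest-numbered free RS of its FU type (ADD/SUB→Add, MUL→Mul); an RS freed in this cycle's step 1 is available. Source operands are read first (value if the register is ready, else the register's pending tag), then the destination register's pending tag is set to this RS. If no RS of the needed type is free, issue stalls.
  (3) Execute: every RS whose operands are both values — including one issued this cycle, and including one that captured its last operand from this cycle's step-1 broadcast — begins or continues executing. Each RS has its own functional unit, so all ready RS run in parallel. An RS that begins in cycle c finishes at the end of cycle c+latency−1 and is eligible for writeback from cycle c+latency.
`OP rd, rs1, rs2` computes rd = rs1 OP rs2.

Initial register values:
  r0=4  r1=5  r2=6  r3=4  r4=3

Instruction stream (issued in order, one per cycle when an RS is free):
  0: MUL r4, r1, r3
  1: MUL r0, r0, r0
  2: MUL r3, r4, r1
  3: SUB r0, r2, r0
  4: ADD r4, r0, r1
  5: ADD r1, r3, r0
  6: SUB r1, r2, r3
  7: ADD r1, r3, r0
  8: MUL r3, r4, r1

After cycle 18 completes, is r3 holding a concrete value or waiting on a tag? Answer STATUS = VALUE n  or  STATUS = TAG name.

STATUS = TAG Mul1

cycle 1: issue MUL r4<-Mul1 // r0:4,r1:5,r2:6,r3:4,r4:Mul1
cycle 2: issue MUL r0<-Mul2 // r0:Mul2,r1:5,r2:6,r3:4,r4:Mul1
cycle 3: stall // r0:Mul2,r1:5,r2:6,r3:4,r4:Mul1
cycle 4: stall // r0:Mul2,r1:5,r2:6,r3:4,r4:Mul1
cycle 5: stall // r0:Mul2,r1:5,r2:6,r3:4,r4:Mul1
cycle 6: CDB Mul1=20; issue MUL r3<-Mul1 // r0:Mul2,r1:5,r2:6,r3:Mul1,r4:20
cycle 7: CDB Mul2=16; issue SUB r0<-Add1 // r0:Add1,r1:5,r2:6,r3:Mul1,r4:20
cycle 8: issue ADD r4<-Add2 // r0:Add1,r1:5,r2:6,r3:Mul1,r4:Add2
cycle 9: issue ADD r1<-Add3 // r0:Add1,r1:Add3,r2:6,r3:Mul1,r4:Add2
cycle 10: CDB Add1=-10; issue SUB r1<-Add1 // r0:-10,r1:Add1,r2:6,r3:Mul1,r4:Add2
cycle 11: CDB Mul1=100; stall // r0:-10,r1:Add1,r2:6,r3:100,r4:Add2
cycle 12: stall // r0:-10,r1:Add1,r2:6,r3:100,r4:Add2
cycle 13: CDB Add2=-5; issue ADD r1<-Add2 // r0:-10,r1:Add2,r2:6,r3:100,r4:-5
cycle 14: CDB Add1=-94; issue MUL r3<-Mul1 // r0:-10,r1:Add2,r2:6,r3:Mul1,r4:-5
cycle 15: CDB Add3=90 // r0:-10,r1:Add2,r2:6,r3:Mul1,r4:-5
cycle 16: CDB Add2=90 // r0:-10,r1:90,r2:6,r3:Mul1,r4:-5
cycle 17: - // r0:-10,r1:90,r2:6,r3:Mul1,r4:-5
cycle 18: - // r0:-10,r1:90,r2:6,r3:Mul1,r4:-5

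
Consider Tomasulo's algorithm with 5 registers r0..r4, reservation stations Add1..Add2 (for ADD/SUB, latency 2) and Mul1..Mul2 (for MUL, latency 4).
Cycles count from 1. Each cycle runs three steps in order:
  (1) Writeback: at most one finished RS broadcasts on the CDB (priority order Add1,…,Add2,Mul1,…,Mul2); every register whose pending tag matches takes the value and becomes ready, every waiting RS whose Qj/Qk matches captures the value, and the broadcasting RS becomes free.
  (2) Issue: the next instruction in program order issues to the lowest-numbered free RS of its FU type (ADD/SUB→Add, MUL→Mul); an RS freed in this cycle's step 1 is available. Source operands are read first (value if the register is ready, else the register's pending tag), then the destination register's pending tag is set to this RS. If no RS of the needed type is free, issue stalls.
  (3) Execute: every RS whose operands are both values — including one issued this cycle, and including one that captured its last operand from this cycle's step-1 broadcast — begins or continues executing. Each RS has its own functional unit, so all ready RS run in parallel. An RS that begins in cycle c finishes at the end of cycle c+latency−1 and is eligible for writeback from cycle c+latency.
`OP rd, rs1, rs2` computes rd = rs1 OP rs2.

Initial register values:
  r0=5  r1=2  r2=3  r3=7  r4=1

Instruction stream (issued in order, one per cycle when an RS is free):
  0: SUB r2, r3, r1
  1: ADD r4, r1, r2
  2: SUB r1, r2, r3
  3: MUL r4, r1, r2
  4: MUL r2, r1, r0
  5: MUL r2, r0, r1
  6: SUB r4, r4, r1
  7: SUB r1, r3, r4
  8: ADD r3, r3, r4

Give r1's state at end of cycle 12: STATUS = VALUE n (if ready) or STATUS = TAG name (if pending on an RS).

STATUS = TAG Add2

c1: issue SUB r2<-Add1 | r0:5,r1:2,r2:Add1,r3:7,r4:1
c2: issue ADD r4<-Add2 | r0:5,r1:2,r2:Add1,r3:7,r4:Add2
c3: CDB Add1=5; issue SUB r1<-Add1 | r0:5,r1:Add1,r2:5,r3:7,r4:Add2
c4: issue MUL r4<-Mul1 | r0:5,r1:Add1,r2:5,r3:7,r4:Mul1
c5: CDB Add1=-2; issue MUL r2<-Mul2 | r0:5,r1:-2,r2:Mul2,r3:7,r4:Mul1
c6: CDB Add2=7; stall | r0:5,r1:-2,r2:Mul2,r3:7,r4:Mul1
c7: stall | r0:5,r1:-2,r2:Mul2,r3:7,r4:Mul1
c8: stall | r0:5,r1:-2,r2:Mul2,r3:7,r4:Mul1
c9: CDB Mul1=-10; issue MUL r2<-Mul1 | r0:5,r1:-2,r2:Mul1,r3:7,r4:-10
c10: CDB Mul2=-10; issue SUB r4<-Add1 | r0:5,r1:-2,r2:Mul1,r3:7,r4:Add1
c11: issue SUB r1<-Add2 | r0:5,r1:Add2,r2:Mul1,r3:7,r4:Add1
c12: CDB Add1=-8; issue ADD r3<-Add1 | r0:5,r1:Add2,r2:Mul1,r3:Add1,r4:-8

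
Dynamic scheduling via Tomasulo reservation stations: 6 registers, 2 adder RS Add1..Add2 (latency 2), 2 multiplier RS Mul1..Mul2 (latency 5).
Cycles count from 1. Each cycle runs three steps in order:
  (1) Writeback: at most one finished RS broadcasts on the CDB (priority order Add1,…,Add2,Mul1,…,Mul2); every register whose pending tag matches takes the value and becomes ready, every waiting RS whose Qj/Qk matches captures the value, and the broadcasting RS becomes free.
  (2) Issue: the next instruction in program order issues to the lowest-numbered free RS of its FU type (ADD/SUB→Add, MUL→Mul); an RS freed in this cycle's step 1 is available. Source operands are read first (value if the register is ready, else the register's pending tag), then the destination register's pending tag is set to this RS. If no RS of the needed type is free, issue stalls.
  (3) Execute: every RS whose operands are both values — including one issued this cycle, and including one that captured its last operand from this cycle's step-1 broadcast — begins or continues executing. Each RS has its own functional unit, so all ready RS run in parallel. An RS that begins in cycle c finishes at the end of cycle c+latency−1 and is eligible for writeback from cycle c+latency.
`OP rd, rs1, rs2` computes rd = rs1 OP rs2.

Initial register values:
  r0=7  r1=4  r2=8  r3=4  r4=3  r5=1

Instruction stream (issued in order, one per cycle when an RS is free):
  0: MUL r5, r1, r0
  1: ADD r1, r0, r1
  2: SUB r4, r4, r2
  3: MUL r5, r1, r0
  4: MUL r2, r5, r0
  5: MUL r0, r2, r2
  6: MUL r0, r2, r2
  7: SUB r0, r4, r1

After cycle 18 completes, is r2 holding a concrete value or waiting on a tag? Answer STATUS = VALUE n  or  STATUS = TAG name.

STATUS = VALUE 539

c1: issue MUL r5<-Mul1 | r0:7,r1:4,r2:8,r3:4,r4:3,r5:Mul1
c2: issue ADD r1<-Add1 | r0:7,r1:Add1,r2:8,r3:4,r4:3,r5:Mul1
c3: issue SUB r4<-Add2 | r0:7,r1:Add1,r2:8,r3:4,r4:Add2,r5:Mul1
c4: CDB Add1=11; issue MUL r5<-Mul2 | r0:7,r1:11,r2:8,r3:4,r4:Add2,r5:Mul2
c5: CDB Add2=-5; stall | r0:7,r1:11,r2:8,r3:4,r4:-5,r5:Mul2
c6: CDB Mul1=28; issue MUL r2<-Mul1 | r0:7,r1:11,r2:Mul1,r3:4,r4:-5,r5:Mul2
c7: stall | r0:7,r1:11,r2:Mul1,r3:4,r4:-5,r5:Mul2
c8: stall | r0:7,r1:11,r2:Mul1,r3:4,r4:-5,r5:Mul2
c9: CDB Mul2=77; issue MUL r0<-Mul2 | r0:Mul2,r1:11,r2:Mul1,r3:4,r4:-5,r5:77
c10: stall | r0:Mul2,r1:11,r2:Mul1,r3:4,r4:-5,r5:77
c11: stall | r0:Mul2,r1:11,r2:Mul1,r3:4,r4:-5,r5:77
c12: stall | r0:Mul2,r1:11,r2:Mul1,r3:4,r4:-5,r5:77
c13: stall | r0:Mul2,r1:11,r2:Mul1,r3:4,r4:-5,r5:77
c14: CDB Mul1=539; issue MUL r0<-Mul1 | r0:Mul1,r1:11,r2:539,r3:4,r4:-5,r5:77
c15: issue SUB r0<-Add1 | r0:Add1,r1:11,r2:539,r3:4,r4:-5,r5:77
c16: - | r0:Add1,r1:11,r2:539,r3:4,r4:-5,r5:77
c17: CDB Add1=-16 | r0:-16,r1:11,r2:539,r3:4,r4:-5,r5:77
c18: - | r0:-16,r1:11,r2:539,r3:4,r4:-5,r5:77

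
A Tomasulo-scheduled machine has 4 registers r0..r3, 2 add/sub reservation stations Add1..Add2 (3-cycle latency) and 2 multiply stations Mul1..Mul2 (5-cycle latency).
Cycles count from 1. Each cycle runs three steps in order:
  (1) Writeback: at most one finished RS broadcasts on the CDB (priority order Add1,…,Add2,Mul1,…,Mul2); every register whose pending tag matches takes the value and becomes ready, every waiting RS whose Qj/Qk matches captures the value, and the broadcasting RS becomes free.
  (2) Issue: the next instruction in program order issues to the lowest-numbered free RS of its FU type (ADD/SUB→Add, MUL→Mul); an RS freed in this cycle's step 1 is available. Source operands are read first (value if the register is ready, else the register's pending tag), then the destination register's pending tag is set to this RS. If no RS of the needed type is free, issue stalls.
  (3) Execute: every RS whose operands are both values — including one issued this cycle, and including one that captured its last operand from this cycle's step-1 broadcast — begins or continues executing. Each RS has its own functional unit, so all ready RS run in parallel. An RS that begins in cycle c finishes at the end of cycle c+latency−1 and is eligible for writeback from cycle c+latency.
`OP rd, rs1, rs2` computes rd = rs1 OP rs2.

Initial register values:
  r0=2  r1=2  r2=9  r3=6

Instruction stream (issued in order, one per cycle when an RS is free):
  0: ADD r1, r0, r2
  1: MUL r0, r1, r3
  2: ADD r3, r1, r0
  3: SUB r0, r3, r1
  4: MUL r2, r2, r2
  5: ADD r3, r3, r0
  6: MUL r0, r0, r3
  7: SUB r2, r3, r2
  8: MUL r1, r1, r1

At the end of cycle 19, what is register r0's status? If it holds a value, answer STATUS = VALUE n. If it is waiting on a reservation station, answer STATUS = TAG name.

STATUS = TAG Mul1

  c1: issue ADD r1<-Add1  regs: r0:2,r1:Add1,r2:9,r3:6
  c2: issue MUL r0<-Mul1  regs: r0:Mul1,r1:Add1,r2:9,r3:6
  c3: issue ADD r3<-Add2  regs: r0:Mul1,r1:Add1,r2:9,r3:Add2
  c4: CDB Add1=11; issue SUB r0<-Add1  regs: r0:Add1,r1:11,r2:9,r3:Add2
  c5: issue MUL r2<-Mul2  regs: r0:Add1,r1:11,r2:Mul2,r3:Add2
  c6: stall  regs: r0:Add1,r1:11,r2:Mul2,r3:Add2
  c7: stall  regs: r0:Add1,r1:11,r2:Mul2,r3:Add2
  c8: stall  regs: r0:Add1,r1:11,r2:Mul2,r3:Add2
  c9: CDB Mul1=66; stall  regs: r0:Add1,r1:11,r2:Mul2,r3:Add2
  c10: CDB Mul2=81; stall  regs: r0:Add1,r1:11,r2:81,r3:Add2
  c11: stall  regs: r0:Add1,r1:11,r2:81,r3:Add2
  c12: CDB Add2=77; issue ADD r3<-Add2  regs: r0:Add1,r1:11,r2:81,r3:Add2
  c13: issue MUL r0<-Mul1  regs: r0:Mul1,r1:11,r2:81,r3:Add2
  c14: stall  regs: r0:Mul1,r1:11,r2:81,r3:Add2
  c15: CDB Add1=66; issue SUB r2<-Add1  regs: r0:Mul1,r1:11,r2:Add1,r3:Add2
  c16: issue MUL r1<-Mul2  regs: r0:Mul1,r1:Mul2,r2:Add1,r3:Add2
  c17: -  regs: r0:Mul1,r1:Mul2,r2:Add1,r3:Add2
  c18: CDB Add2=143  regs: r0:Mul1,r1:Mul2,r2:Add1,r3:143
  c19: -  regs: r0:Mul1,r1:Mul2,r2:Add1,r3:143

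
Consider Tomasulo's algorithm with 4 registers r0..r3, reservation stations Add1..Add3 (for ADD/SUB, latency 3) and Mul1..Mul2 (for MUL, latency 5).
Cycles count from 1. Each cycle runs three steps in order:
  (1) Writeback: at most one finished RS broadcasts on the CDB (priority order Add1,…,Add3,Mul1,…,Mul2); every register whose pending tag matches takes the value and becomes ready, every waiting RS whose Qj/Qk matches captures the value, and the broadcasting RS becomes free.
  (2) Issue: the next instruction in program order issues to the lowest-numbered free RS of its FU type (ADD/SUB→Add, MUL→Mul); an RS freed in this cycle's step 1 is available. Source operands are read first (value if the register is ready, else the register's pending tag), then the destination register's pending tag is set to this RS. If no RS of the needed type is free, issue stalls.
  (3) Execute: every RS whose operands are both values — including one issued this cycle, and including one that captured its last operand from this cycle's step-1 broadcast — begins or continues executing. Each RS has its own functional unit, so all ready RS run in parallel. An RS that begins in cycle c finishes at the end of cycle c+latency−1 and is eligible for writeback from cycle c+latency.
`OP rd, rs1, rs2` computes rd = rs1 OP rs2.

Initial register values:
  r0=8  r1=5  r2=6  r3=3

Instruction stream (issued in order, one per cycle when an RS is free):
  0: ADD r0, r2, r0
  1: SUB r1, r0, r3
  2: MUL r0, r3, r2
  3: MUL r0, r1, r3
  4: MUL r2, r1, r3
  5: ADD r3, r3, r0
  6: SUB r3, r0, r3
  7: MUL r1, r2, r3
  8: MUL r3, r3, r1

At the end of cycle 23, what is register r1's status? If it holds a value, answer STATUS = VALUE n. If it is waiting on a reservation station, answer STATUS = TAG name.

STATUS = VALUE -99

cycle 1: issue ADD r0<-Add1 // r0:Add1,r1:5,r2:6,r3:3
cycle 2: issue SUB r1<-Add2 // r0:Add1,r1:Add2,r2:6,r3:3
cycle 3: issue MUL r0<-Mul1 // r0:Mul1,r1:Add2,r2:6,r3:3
cycle 4: CDB Add1=14; issue MUL r0<-Mul2 // r0:Mul2,r1:Add2,r2:6,r3:3
cycle 5: stall // r0:Mul2,r1:Add2,r2:6,r3:3
cycle 6: stall // r0:Mul2,r1:Add2,r2:6,r3:3
cycle 7: CDB Add2=11; stall // r0:Mul2,r1:11,r2:6,r3:3
cycle 8: CDB Mul1=18; issue MUL r2<-Mul1 // r0:Mul2,r1:11,r2:Mul1,r3:3
cycle 9: issue ADD r3<-Add1 // r0:Mul2,r1:11,r2:Mul1,r3:Add1
cycle 10: issue SUB r3<-Add2 // r0:Mul2,r1:11,r2:Mul1,r3:Add2
cycle 11: stall // r0:Mul2,r1:11,r2:Mul1,r3:Add2
cycle 12: CDB Mul2=33; issue MUL r1<-Mul2 // r0:33,r1:Mul2,r2:Mul1,r3:Add2
cycle 13: CDB Mul1=33; issue MUL r3<-Mul1 // r0:33,r1:Mul2,r2:33,r3:Mul1
cycle 14: - // r0:33,r1:Mul2,r2:33,r3:Mul1
cycle 15: CDB Add1=36 // r0:33,r1:Mul2,r2:33,r3:Mul1
cycle 16: - // r0:33,r1:Mul2,r2:33,r3:Mul1
cycle 17: - // r0:33,r1:Mul2,r2:33,r3:Mul1
cycle 18: CDB Add2=-3 // r0:33,r1:Mul2,r2:33,r3:Mul1
cycle 19: - // r0:33,r1:Mul2,r2:33,r3:Mul1
cycle 20: - // r0:33,r1:Mul2,r2:33,r3:Mul1
cycle 21: - // r0:33,r1:Mul2,r2:33,r3:Mul1
cycle 22: - // r0:33,r1:Mul2,r2:33,r3:Mul1
cycle 23: CDB Mul2=-99 // r0:33,r1:-99,r2:33,r3:Mul1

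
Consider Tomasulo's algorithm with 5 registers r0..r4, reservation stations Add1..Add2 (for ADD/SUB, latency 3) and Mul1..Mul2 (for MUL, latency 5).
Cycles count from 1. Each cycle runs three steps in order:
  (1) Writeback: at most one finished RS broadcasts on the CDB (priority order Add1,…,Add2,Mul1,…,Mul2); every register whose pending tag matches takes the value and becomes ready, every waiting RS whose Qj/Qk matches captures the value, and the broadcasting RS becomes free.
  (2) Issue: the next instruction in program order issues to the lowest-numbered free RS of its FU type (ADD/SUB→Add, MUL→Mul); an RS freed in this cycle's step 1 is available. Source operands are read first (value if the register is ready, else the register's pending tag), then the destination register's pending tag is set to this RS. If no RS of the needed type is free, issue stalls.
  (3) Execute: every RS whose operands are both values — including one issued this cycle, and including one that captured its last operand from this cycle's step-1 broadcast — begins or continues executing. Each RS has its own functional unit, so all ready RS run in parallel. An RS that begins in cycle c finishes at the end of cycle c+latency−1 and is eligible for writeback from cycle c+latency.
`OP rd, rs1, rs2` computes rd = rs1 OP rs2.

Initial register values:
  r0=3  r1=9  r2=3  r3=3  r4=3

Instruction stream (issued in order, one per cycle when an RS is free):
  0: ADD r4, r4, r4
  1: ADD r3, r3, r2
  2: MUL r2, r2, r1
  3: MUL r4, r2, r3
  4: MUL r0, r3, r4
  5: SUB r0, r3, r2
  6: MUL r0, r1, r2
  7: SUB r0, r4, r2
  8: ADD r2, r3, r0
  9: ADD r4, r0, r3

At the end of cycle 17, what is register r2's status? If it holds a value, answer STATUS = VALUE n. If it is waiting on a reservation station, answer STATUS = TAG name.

  c1: issue ADD r4<-Add1  regs: r0:3,r1:9,r2:3,r3:3,r4:Add1
  c2: issue ADD r3<-Add2  regs: r0:3,r1:9,r2:3,r3:Add2,r4:Add1
  c3: issue MUL r2<-Mul1  regs: r0:3,r1:9,r2:Mul1,r3:Add2,r4:Add1
  c4: CDB Add1=6; issue MUL r4<-Mul2  regs: r0:3,r1:9,r2:Mul1,r3:Add2,r4:Mul2
  c5: CDB Add2=6; stall  regs: r0:3,r1:9,r2:Mul1,r3:6,r4:Mul2
  c6: stall  regs: r0:3,r1:9,r2:Mul1,r3:6,r4:Mul2
  c7: stall  regs: r0:3,r1:9,r2:Mul1,r3:6,r4:Mul2
  c8: CDB Mul1=27; issue MUL r0<-Mul1  regs: r0:Mul1,r1:9,r2:27,r3:6,r4:Mul2
  c9: issue SUB r0<-Add1  regs: r0:Add1,r1:9,r2:27,r3:6,r4:Mul2
  c10: stall  regs: r0:Add1,r1:9,r2:27,r3:6,r4:Mul2
  c11: stall  regs: r0:Add1,r1:9,r2:27,r3:6,r4:Mul2
  c12: CDB Add1=-21; stall  regs: r0:-21,r1:9,r2:27,r3:6,r4:Mul2
  c13: CDB Mul2=162; issue MUL r0<-Mul2  regs: r0:Mul2,r1:9,r2:27,r3:6,r4:162
  c14: issue SUB r0<-Add1  regs: r0:Add1,r1:9,r2:27,r3:6,r4:162
  c15: issue ADD r2<-Add2  regs: r0:Add1,r1:9,r2:Add2,r3:6,r4:162
  c16: stall  regs: r0:Add1,r1:9,r2:Add2,r3:6,r4:162
  c17: CDB Add1=135; issue ADD r4<-Add1  regs: r0:135,r1:9,r2:Add2,r3:6,r4:Add1

STATUS = TAG Add2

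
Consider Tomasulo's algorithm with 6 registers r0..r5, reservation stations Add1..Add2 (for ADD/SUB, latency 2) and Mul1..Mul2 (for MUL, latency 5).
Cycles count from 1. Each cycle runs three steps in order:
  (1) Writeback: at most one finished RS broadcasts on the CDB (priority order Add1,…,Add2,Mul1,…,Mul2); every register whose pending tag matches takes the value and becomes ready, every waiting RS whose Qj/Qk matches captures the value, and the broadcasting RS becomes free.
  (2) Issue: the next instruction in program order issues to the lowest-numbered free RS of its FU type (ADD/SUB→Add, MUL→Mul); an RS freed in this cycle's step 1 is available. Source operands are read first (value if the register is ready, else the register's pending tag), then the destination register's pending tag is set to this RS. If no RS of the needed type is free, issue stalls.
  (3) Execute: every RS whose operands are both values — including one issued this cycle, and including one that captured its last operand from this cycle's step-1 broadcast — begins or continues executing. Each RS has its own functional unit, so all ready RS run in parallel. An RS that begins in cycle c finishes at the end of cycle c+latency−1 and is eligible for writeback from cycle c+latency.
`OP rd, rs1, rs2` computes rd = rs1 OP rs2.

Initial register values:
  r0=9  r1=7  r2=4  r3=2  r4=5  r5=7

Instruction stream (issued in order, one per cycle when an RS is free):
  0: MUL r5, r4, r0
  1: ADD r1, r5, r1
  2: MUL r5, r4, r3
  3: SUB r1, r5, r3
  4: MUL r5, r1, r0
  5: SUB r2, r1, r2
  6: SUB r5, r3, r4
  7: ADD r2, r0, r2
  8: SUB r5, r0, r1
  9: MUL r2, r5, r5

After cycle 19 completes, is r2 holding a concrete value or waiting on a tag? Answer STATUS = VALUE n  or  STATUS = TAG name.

STATUS = TAG Mul2

cycle 1: issue MUL r5<-Mul1 // r0:9,r1:7,r2:4,r3:2,r4:5,r5:Mul1
cycle 2: issue ADD r1<-Add1 // r0:9,r1:Add1,r2:4,r3:2,r4:5,r5:Mul1
cycle 3: issue MUL r5<-Mul2 // r0:9,r1:Add1,r2:4,r3:2,r4:5,r5:Mul2
cycle 4: issue SUB r1<-Add2 // r0:9,r1:Add2,r2:4,r3:2,r4:5,r5:Mul2
cycle 5: stall // r0:9,r1:Add2,r2:4,r3:2,r4:5,r5:Mul2
cycle 6: CDB Mul1=45; issue MUL r5<-Mul1 // r0:9,r1:Add2,r2:4,r3:2,r4:5,r5:Mul1
cycle 7: stall // r0:9,r1:Add2,r2:4,r3:2,r4:5,r5:Mul1
cycle 8: CDB Add1=52; issue SUB r2<-Add1 // r0:9,r1:Add2,r2:Add1,r3:2,r4:5,r5:Mul1
cycle 9: CDB Mul2=10; stall // r0:9,r1:Add2,r2:Add1,r3:2,r4:5,r5:Mul1
cycle 10: stall // r0:9,r1:Add2,r2:Add1,r3:2,r4:5,r5:Mul1
cycle 11: CDB Add2=8; issue SUB r5<-Add2 // r0:9,r1:8,r2:Add1,r3:2,r4:5,r5:Add2
cycle 12: stall // r0:9,r1:8,r2:Add1,r3:2,r4:5,r5:Add2
cycle 13: CDB Add1=4; issue ADD r2<-Add1 // r0:9,r1:8,r2:Add1,r3:2,r4:5,r5:Add2
cycle 14: CDB Add2=-3; issue SUB r5<-Add2 // r0:9,r1:8,r2:Add1,r3:2,r4:5,r5:Add2
cycle 15: CDB Add1=13; issue MUL r2<-Mul2 // r0:9,r1:8,r2:Mul2,r3:2,r4:5,r5:Add2
cycle 16: CDB Add2=1 // r0:9,r1:8,r2:Mul2,r3:2,r4:5,r5:1
cycle 17: CDB Mul1=72 // r0:9,r1:8,r2:Mul2,r3:2,r4:5,r5:1
cycle 18: - // r0:9,r1:8,r2:Mul2,r3:2,r4:5,r5:1
cycle 19: - // r0:9,r1:8,r2:Mul2,r3:2,r4:5,r5:1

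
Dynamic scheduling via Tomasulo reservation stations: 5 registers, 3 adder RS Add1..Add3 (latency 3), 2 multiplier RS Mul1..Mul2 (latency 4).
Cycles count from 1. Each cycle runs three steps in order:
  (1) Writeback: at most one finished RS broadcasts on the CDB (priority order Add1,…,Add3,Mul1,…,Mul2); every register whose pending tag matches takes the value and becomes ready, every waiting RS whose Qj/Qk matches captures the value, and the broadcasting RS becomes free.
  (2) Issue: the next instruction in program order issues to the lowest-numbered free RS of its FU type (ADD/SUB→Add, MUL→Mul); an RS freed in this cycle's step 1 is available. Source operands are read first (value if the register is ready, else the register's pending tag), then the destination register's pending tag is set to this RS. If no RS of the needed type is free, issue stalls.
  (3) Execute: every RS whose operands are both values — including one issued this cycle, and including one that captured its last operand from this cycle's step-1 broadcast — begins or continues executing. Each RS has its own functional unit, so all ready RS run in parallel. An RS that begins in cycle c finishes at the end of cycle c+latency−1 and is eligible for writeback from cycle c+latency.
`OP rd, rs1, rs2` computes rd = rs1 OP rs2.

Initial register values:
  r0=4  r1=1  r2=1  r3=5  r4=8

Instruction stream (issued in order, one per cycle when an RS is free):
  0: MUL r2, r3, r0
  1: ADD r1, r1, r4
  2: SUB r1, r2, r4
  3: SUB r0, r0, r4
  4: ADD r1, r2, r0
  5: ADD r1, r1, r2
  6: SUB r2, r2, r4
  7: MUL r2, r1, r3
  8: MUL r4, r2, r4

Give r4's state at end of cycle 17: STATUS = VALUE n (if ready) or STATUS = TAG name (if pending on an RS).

STATUS = TAG Mul2

c1: issue MUL r2<-Mul1 | r0:4,r1:1,r2:Mul1,r3:5,r4:8
c2: issue ADD r1<-Add1 | r0:4,r1:Add1,r2:Mul1,r3:5,r4:8
c3: issue SUB r1<-Add2 | r0:4,r1:Add2,r2:Mul1,r3:5,r4:8
c4: issue SUB r0<-Add3 | r0:Add3,r1:Add2,r2:Mul1,r3:5,r4:8
c5: CDB Add1=9; issue ADD r1<-Add1 | r0:Add3,r1:Add1,r2:Mul1,r3:5,r4:8
c6: CDB Mul1=20; stall | r0:Add3,r1:Add1,r2:20,r3:5,r4:8
c7: CDB Add3=-4; issue ADD r1<-Add3 | r0:-4,r1:Add3,r2:20,r3:5,r4:8
c8: stall | r0:-4,r1:Add3,r2:20,r3:5,r4:8
c9: CDB Add2=12; issue SUB r2<-Add2 | r0:-4,r1:Add3,r2:Add2,r3:5,r4:8
c10: CDB Add1=16; issue MUL r2<-Mul1 | r0:-4,r1:Add3,r2:Mul1,r3:5,r4:8
c11: issue MUL r4<-Mul2 | r0:-4,r1:Add3,r2:Mul1,r3:5,r4:Mul2
c12: CDB Add2=12 | r0:-4,r1:Add3,r2:Mul1,r3:5,r4:Mul2
c13: CDB Add3=36 | r0:-4,r1:36,r2:Mul1,r3:5,r4:Mul2
c14: - | r0:-4,r1:36,r2:Mul1,r3:5,r4:Mul2
c15: - | r0:-4,r1:36,r2:Mul1,r3:5,r4:Mul2
c16: - | r0:-4,r1:36,r2:Mul1,r3:5,r4:Mul2
c17: CDB Mul1=180 | r0:-4,r1:36,r2:180,r3:5,r4:Mul2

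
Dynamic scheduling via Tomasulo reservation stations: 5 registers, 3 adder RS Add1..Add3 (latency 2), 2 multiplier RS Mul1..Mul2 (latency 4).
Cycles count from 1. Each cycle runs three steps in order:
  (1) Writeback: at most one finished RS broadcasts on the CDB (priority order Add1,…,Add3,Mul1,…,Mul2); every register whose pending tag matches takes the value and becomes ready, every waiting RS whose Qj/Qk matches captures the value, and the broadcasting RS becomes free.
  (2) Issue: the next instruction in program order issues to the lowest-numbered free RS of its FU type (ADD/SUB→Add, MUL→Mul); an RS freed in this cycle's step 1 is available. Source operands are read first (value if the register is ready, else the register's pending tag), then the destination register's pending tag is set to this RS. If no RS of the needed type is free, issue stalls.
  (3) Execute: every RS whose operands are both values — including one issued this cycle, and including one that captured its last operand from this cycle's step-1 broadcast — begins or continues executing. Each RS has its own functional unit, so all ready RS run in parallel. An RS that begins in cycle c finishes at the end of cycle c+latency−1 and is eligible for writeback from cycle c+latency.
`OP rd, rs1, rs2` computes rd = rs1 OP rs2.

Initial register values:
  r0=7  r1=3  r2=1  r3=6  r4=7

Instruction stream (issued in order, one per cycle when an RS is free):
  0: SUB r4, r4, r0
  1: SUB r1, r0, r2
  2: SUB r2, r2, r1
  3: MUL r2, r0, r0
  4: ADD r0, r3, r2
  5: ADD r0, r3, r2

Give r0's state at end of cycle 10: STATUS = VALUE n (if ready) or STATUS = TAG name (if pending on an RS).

STATUS = VALUE 55

  c1: issue SUB r4<-Add1  regs: r0:7,r1:3,r2:1,r3:6,r4:Add1
  c2: issue SUB r1<-Add2  regs: r0:7,r1:Add2,r2:1,r3:6,r4:Add1
  c3: CDB Add1=0; issue SUB r2<-Add1  regs: r0:7,r1:Add2,r2:Add1,r3:6,r4:0
  c4: CDB Add2=6; issue MUL r2<-Mul1  regs: r0:7,r1:6,r2:Mul1,r3:6,r4:0
  c5: issue ADD r0<-Add2  regs: r0:Add2,r1:6,r2:Mul1,r3:6,r4:0
  c6: CDB Add1=-5; issue ADD r0<-Add1  regs: r0:Add1,r1:6,r2:Mul1,r3:6,r4:0
  c7: -  regs: r0:Add1,r1:6,r2:Mul1,r3:6,r4:0
  c8: CDB Mul1=49  regs: r0:Add1,r1:6,r2:49,r3:6,r4:0
  c9: -  regs: r0:Add1,r1:6,r2:49,r3:6,r4:0
  c10: CDB Add1=55  regs: r0:55,r1:6,r2:49,r3:6,r4:0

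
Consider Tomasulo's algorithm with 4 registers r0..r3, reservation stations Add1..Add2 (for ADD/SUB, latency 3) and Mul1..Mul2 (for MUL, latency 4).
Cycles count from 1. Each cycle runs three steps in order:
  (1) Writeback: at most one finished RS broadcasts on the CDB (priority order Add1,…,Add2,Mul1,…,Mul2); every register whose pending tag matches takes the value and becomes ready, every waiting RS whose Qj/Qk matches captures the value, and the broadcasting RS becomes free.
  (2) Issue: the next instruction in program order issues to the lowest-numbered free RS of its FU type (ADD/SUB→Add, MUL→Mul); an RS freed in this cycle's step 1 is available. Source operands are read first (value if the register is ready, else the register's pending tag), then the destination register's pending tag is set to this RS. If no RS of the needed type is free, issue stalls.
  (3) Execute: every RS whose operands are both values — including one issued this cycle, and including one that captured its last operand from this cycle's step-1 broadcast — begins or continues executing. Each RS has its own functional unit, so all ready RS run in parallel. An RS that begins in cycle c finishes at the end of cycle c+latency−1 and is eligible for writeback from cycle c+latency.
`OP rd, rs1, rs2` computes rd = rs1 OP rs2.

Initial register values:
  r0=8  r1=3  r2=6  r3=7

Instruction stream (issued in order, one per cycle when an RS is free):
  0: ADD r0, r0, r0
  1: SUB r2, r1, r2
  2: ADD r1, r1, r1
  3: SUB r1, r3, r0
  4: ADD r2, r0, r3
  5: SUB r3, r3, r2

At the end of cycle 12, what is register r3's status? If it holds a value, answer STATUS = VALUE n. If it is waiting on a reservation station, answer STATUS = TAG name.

c1: issue ADD r0<-Add1 | r0:Add1,r1:3,r2:6,r3:7
c2: issue SUB r2<-Add2 | r0:Add1,r1:3,r2:Add2,r3:7
c3: stall | r0:Add1,r1:3,r2:Add2,r3:7
c4: CDB Add1=16; issue ADD r1<-Add1 | r0:16,r1:Add1,r2:Add2,r3:7
c5: CDB Add2=-3; issue SUB r1<-Add2 | r0:16,r1:Add2,r2:-3,r3:7
c6: stall | r0:16,r1:Add2,r2:-3,r3:7
c7: CDB Add1=6; issue ADD r2<-Add1 | r0:16,r1:Add2,r2:Add1,r3:7
c8: CDB Add2=-9; issue SUB r3<-Add2 | r0:16,r1:-9,r2:Add1,r3:Add2
c9: - | r0:16,r1:-9,r2:Add1,r3:Add2
c10: CDB Add1=23 | r0:16,r1:-9,r2:23,r3:Add2
c11: - | r0:16,r1:-9,r2:23,r3:Add2
c12: - | r0:16,r1:-9,r2:23,r3:Add2

STATUS = TAG Add2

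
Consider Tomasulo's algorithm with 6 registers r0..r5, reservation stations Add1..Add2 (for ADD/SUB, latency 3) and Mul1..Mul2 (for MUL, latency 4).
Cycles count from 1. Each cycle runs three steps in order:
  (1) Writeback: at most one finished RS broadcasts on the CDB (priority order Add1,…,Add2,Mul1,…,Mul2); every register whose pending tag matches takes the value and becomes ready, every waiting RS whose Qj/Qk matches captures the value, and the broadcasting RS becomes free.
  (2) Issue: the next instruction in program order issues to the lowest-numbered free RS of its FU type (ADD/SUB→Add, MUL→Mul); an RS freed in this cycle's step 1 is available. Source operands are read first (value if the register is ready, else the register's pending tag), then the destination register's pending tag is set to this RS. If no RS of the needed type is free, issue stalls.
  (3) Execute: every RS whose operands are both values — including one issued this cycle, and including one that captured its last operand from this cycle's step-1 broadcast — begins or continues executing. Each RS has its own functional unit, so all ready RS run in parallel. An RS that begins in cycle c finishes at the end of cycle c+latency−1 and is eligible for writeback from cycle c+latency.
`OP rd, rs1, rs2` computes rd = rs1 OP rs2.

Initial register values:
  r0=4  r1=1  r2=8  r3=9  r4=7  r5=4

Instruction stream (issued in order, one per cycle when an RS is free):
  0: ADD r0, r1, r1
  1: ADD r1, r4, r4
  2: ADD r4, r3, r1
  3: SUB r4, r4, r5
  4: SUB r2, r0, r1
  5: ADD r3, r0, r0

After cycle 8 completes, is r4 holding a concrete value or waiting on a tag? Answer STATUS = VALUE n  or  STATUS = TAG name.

STATUS = TAG Add2

c1: issue ADD r0<-Add1 | r0:Add1,r1:1,r2:8,r3:9,r4:7,r5:4
c2: issue ADD r1<-Add2 | r0:Add1,r1:Add2,r2:8,r3:9,r4:7,r5:4
c3: stall | r0:Add1,r1:Add2,r2:8,r3:9,r4:7,r5:4
c4: CDB Add1=2; issue ADD r4<-Add1 | r0:2,r1:Add2,r2:8,r3:9,r4:Add1,r5:4
c5: CDB Add2=14; issue SUB r4<-Add2 | r0:2,r1:14,r2:8,r3:9,r4:Add2,r5:4
c6: stall | r0:2,r1:14,r2:8,r3:9,r4:Add2,r5:4
c7: stall | r0:2,r1:14,r2:8,r3:9,r4:Add2,r5:4
c8: CDB Add1=23; issue SUB r2<-Add1 | r0:2,r1:14,r2:Add1,r3:9,r4:Add2,r5:4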